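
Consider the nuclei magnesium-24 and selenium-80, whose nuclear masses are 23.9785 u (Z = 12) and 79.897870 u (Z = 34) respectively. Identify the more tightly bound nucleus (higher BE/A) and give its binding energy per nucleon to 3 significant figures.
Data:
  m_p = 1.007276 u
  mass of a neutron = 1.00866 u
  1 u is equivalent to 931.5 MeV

selenium-80; 8.71 MeV/nucleon

magnesium-24: Σm = 12(1.007276) + 12(1.00866) = 24.191232 u; Δm = 0.212732 u; E_B = 198.16 MeV; E_B/A = 8.257 MeV
selenium-80: Σm = 34(1.007276) + 46(1.00866) = 80.645744 u; Δm = 0.747874 u; E_B = 696.64 MeV; E_B/A = 8.708 MeV
selenium-80 has the higher binding energy per nucleon, so it is the more tightly bound nucleus.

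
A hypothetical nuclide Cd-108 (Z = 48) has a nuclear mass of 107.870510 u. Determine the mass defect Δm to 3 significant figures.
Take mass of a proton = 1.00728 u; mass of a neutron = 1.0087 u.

1.00 u

Z = 48, so N = A − Z = 108 − 48 = 60.
Total constituent mass: 48 × 1.00728 + 60 × 1.0087 = 108.87144 u
Δm = 108.87144 − 107.870510 = 1.000930 u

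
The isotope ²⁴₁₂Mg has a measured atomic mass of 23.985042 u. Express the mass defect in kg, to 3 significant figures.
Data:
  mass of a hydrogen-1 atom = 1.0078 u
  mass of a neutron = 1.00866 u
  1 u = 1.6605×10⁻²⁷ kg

3.53e-28 kg

Z = 12, so N = A − Z = 24 − 12 = 12.
Σm = 12·m(¹H) + 12·m_n = 12.0936 + 12.10392 = 24.19752 u
The mass defect is 24.19752 − 23.985042 = 0.212478 u.
In SI units: 0.212478 u × 1.6605×10⁻²⁷ kg/u = 3.5282e-28 kg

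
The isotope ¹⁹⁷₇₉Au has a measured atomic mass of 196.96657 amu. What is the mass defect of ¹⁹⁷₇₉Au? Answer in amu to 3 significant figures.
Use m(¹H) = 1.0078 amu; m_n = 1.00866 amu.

The nucleus contains 79 protons and 197 − 79 = 118 neutrons.
Total constituent mass: 79 × 1.0078 + 118 × 1.00866 = 198.63808 amu
Mass defect Δm = 198.63808 − 196.96657 = 1.67151 amu

1.67 amu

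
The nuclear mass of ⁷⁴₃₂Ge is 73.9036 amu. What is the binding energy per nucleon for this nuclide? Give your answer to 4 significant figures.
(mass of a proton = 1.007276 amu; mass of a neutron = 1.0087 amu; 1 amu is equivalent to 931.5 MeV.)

8.744 MeV/nucleon

Mass of separated nucleons = 32(1.007276) + 42(1.0087) = 32.232832 + 42.3654 = 74.598232 amu
Δm = 74.598232 − 73.9036 = 0.694632 amu
Binding energy = Δm·c² = 0.694632 × 931.5 MeV/amu = 647.050 MeV
Per nucleon: 647.050 / 74 = 8.744 MeV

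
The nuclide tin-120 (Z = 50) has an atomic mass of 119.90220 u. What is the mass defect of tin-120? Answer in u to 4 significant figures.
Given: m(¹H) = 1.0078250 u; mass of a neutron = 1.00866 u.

Z = 50, so N = A − Z = 120 − 50 = 70.
Total constituent mass: 50 × 1.0078250 + 70 × 1.00866 = 120.9974500 u
Mass defect Δm = 120.9974500 − 119.90220 = 1.0952500 u

1.095 u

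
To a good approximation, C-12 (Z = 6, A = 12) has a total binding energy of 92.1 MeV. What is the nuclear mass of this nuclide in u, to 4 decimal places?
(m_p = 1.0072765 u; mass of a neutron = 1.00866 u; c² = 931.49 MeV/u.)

11.9967 u

Mass defect = 92.1 MeV / (931.49 MeV/u) = 0.098874 u
Constituent mass = 6(1.0072765) + 6(1.00866) = 12.0956190 u
Nuclear mass = 12.0956190 − 0.098874 = 11.9967450 u ≈ 11.9967 u (to 4 decimal places)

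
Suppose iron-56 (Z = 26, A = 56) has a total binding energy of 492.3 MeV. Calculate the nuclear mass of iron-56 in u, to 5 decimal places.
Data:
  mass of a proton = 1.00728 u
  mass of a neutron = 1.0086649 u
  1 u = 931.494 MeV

55.92072 u

Mass defect = 492.3 MeV / (931.494 MeV/u) = 0.5285058 u
Constituent mass = 26(1.00728) + 30(1.0086649) = 56.4492270 u
Nuclear mass = 56.4492270 − 0.5285058 = 55.9207212 u ≈ 55.92072 u (to 5 decimal places)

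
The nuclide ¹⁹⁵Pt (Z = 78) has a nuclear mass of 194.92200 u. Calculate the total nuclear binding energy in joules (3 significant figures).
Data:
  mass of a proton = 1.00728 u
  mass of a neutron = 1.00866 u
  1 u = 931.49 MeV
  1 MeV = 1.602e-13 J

2.48e-10 J

Mass of separated nucleons = 78(1.00728) + 117(1.00866) = 78.56784 + 118.01322 = 196.58106 u
Δm = 196.58106 − 194.92200 = 1.65906 u
Binding energy = Δm·c² = 1.65906 × 931.49 MeV/u = 1545.40 MeV
In joules: 1545.40 MeV × 1.602e-13 J/MeV = 2.4757e-10 J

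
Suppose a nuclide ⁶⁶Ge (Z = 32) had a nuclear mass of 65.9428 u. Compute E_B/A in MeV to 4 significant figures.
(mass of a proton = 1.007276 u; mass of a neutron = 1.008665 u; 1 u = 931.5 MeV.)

With 32 protons and 34 neutrons (A = 66):
Σm = 32·m_p + 34·m_n = 32.232832 + 34.294610 = 66.527442 u
The mass defect is 66.527442 − 65.9428 = 0.584642 u.
Converting to energy: 0.584642 u × 931.5 MeV/u = 544.594 MeV
BE/A = 544.594 MeV / 66 = 8.251 MeV/nucleon

8.251 MeV/nucleon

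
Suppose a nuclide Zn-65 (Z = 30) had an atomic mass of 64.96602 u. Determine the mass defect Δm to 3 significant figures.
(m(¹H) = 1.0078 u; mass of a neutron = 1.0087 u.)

Σm = 30·m(¹H) + 35·m_n = 30.2340 + 35.3045 = 65.5385 u
Mass defect Δm = 65.5385 − 64.96602 = 0.57248 u

0.572 u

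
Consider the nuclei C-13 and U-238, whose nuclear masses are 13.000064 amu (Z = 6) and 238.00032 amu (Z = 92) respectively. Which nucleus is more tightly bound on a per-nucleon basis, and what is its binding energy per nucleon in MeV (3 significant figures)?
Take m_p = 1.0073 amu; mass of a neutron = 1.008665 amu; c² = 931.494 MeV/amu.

U-238; 7.58 MeV/nucleon

C-13: Σm = 6(1.0073) + 7(1.008665) = 13.104455 amu; Δm = 0.104391 amu; E_B = 97.240 MeV; E_B/A = 7.480 MeV
U-238: Σm = 92(1.0073) + 146(1.008665) = 239.936690 amu; Δm = 1.936370 amu; E_B = 1803.7 MeV; E_B/A = 7.579 MeV
U-238 has the higher binding energy per nucleon, so it is the more tightly bound nucleus.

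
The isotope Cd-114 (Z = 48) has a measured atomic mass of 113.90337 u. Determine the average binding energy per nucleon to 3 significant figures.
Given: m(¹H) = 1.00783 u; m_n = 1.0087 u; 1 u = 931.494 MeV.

8.55 MeV/nucleon

Mass of separated nucleons = 48(1.00783) + 66(1.0087) = 48.37584 + 66.5742 = 114.95004 u
The mass defect is 114.95004 − 113.90337 = 1.04667 u.
E_B = 1.04667 × 931.494 = 974.967 MeV
Per nucleon: 974.967 / 114 = 8.552 MeV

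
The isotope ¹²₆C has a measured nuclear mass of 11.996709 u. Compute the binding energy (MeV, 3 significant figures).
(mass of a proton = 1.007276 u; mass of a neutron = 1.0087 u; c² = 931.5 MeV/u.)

92.4 MeV

Z = 6, so N = A − Z = 12 − 6 = 6.
Σm = 6·m_p + 6·m_n = 6.043656 + 6.0522 = 12.095856 u
Δm = 12.095856 − 11.996709 = 0.099147 u
Binding energy = Δm·c² = 0.099147 × 931.5 MeV/u = 92.3554 MeV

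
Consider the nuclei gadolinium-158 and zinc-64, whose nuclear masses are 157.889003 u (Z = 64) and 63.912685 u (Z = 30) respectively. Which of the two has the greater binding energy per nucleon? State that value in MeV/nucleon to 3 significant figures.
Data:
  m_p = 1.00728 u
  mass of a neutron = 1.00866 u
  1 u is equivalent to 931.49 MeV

zinc-64; 8.73 MeV/nucleon

gadolinium-158: Σm = 64(1.00728) + 94(1.00866) = 159.27996 u; Δm = 1.390957 u; E_B = 1295.66 MeV; E_B/A = 8.200 MeV
zinc-64: Σm = 30(1.00728) + 34(1.00866) = 64.51284 u; Δm = 0.600155 u; E_B = 559.038 MeV; E_B/A = 8.73497 MeV
zinc-64 has the higher binding energy per nucleon, so it is the more tightly bound nucleus.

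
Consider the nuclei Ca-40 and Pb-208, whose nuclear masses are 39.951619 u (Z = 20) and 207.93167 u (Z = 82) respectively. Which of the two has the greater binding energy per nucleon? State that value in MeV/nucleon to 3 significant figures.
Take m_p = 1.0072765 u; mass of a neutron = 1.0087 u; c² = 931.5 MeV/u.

Ca-40: Σm = 20(1.0072765) + 20(1.0087) = 40.3195300 u; Δm = 0.3679110 u; E_B = 342.71 MeV; E_B/A = 8.568 MeV
Pb-208: Σm = 82(1.0072765) + 126(1.0087) = 209.6928730 u; Δm = 1.7612030 u; E_B = 1640.56 MeV; E_B/A = 7.887 MeV
Ca-40 has the higher binding energy per nucleon, so it is the more tightly bound nucleus.

Ca-40; 8.57 MeV/nucleon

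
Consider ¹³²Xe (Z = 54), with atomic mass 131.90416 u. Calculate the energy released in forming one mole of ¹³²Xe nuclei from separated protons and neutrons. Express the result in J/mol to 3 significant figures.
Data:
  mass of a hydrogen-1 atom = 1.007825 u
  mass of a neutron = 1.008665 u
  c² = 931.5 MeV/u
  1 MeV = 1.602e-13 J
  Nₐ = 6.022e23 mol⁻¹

Σm = 54·m(¹H) + 78·m_n = 54.422550 + 78.675870 = 133.098420 u
Mass defect Δm = 133.098420 − 131.90416 = 1.194260 u
E_B = 1.194260 × 931.5 = 1112.45 MeV
Per nucleus in joules: 1112.45 MeV × 1.602e-13 J/MeV = 1.7821e-10 J
Per mole: 1.7821e-10 J × 6.022e23 mol⁻¹ = 1.0732e+14 J/mol

1.07e+14 J/mol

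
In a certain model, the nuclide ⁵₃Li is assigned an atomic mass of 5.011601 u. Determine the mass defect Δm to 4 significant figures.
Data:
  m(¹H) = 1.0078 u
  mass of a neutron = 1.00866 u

With 3 protons and 2 neutrons (A = 5):
Total constituent mass: 3 × 1.0078 + 2 × 1.00866 = 5.04072 u
Mass defect Δm = 5.04072 − 5.011601 = 0.029119 u

0.02912 u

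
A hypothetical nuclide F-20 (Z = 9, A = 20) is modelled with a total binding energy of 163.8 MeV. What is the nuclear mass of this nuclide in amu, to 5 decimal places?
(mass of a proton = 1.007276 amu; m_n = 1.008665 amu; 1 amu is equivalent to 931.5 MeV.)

19.98495 amu

Mass defect = 163.8 MeV / (931.5 MeV/amu) = 0.1758454 amu
Constituent mass = 9(1.007276) + 11(1.008665) = 20.160799 amu
Nuclear mass = 20.160799 − 0.1758454 = 19.9849536 amu ≈ 19.98495 amu (to 5 decimal places)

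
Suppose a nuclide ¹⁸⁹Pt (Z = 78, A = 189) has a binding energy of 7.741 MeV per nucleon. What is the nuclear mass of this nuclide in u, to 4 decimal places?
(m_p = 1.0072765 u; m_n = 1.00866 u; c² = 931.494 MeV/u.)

188.9582 u

Total binding energy = 189 × 7.741 = 1463.049 MeV
Mass defect = 1463.049 MeV / (931.494 MeV/u) = 1.570648 u
Constituent mass = 78(1.0072765) + 111(1.00866) = 190.5288270 u
Nuclear mass = 190.5288270 − 1.570648 = 188.9581790 u ≈ 188.9582 u (to 4 decimal places)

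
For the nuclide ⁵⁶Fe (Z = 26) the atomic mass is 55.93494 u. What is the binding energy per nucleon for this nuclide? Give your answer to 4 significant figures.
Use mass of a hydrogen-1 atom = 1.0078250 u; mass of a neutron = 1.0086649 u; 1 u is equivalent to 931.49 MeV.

8.790 MeV/nucleon

The nucleus contains 26 protons and 56 − 26 = 30 neutrons.
Σm = 26·m(¹H) + 30·m_n = 26.2034500 + 30.2599470 = 56.4633970 u
The mass defect is 56.4633970 − 55.93494 = 0.5284570 u.
Converting to energy: 0.5284570 u × 931.49 MeV/u = 492.252 MeV
Per nucleon: 492.252 / 56 = 8.790 MeV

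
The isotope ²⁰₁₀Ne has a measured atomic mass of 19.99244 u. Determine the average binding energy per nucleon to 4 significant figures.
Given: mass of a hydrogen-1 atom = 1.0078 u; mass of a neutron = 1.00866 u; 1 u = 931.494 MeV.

8.018 MeV/nucleon

Z = 10, so N = A − Z = 20 − 10 = 10.
Total constituent mass: 10 × 1.0078 + 10 × 1.00866 = 20.16460 u
Δm = 20.16460 − 19.99244 = 0.17216 u
Converting to energy: 0.17216 u × 931.494 MeV/u = 160.366 MeV
BE/A = 160.366 MeV / 20 = 8.018 MeV/nucleon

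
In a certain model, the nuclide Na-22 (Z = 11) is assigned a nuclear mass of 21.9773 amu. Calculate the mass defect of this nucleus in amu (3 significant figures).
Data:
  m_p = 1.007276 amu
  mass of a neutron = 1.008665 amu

With 11 protons and 11 neutrons (A = 22):
Total constituent mass: 11 × 1.007276 + 11 × 1.008665 = 22.175351 amu
Δm = 22.175351 − 21.9773 = 0.198051 amu

0.198 amu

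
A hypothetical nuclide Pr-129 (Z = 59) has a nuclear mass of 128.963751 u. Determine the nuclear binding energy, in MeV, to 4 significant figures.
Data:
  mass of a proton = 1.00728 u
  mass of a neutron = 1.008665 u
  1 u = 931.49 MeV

Mass of separated nucleons = 59(1.00728) + 70(1.008665) = 59.42952 + 70.606550 = 130.036070 u
Mass defect Δm = 130.036070 − 128.963751 = 1.072319 u
Binding energy = Δm·c² = 1.072319 × 931.49 MeV/u = 998.854 MeV

998.9 MeV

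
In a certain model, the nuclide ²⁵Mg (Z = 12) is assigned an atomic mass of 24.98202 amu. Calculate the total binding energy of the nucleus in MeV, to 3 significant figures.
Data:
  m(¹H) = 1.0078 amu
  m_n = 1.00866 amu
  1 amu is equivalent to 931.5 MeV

Mass of separated nucleons = 12(1.0078) + 13(1.00866) = 12.0936 + 13.11258 = 25.20618 amu
Mass defect Δm = 25.20618 − 24.98202 = 0.22416 amu
Converting to energy: 0.22416 amu × 931.5 MeV/amu = 208.805 MeV

209 MeV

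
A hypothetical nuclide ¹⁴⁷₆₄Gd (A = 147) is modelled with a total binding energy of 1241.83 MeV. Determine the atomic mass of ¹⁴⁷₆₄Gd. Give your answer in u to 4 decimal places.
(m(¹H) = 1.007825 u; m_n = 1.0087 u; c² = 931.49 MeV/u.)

Mass defect = 1241.83 MeV / (931.49 MeV/u) = 1.333165 u
Constituent mass = 64(1.007825) + 83(1.0087) = 148.222900 u
Atomic mass = 148.222900 − 1.333165 = 146.889735 u ≈ 146.8897 u (to 4 decimal places)

146.8897 u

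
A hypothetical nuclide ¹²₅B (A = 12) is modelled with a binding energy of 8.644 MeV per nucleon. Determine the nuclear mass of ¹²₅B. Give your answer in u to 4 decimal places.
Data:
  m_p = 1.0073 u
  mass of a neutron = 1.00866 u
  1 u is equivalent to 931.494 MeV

11.9858 u

Total binding energy = 12 × 8.644 = 103.728 MeV
Mass defect = 103.728 MeV / (931.494 MeV/u) = 0.111357 u
Constituent mass = 5(1.0073) + 7(1.00866) = 12.09712 u
Nuclear mass = 12.09712 − 0.111357 = 11.985763 u ≈ 11.9858 u (to 4 decimal places)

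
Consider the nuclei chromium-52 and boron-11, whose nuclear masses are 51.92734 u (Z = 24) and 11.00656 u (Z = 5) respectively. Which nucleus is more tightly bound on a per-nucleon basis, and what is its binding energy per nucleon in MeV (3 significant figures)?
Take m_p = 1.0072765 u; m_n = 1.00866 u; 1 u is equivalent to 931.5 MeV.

chromium-52; 8.77 MeV/nucleon

chromium-52: Σm = 24(1.0072765) + 28(1.00866) = 52.4171160 u; Δm = 0.4897760 u; E_B = 456.23 MeV; E_B/A = 8.774 MeV
boron-11: Σm = 5(1.0072765) + 6(1.00866) = 11.0883425 u; Δm = 0.0817825 u; E_B = 76.180 MeV; E_B/A = 6.925 MeV
chromium-52 has the higher binding energy per nucleon, so it is the more tightly bound nucleus.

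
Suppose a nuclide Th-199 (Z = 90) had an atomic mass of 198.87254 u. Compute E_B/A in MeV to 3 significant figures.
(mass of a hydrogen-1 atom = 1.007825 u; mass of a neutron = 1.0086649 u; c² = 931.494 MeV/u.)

Mass of separated nucleons = 90(1.007825) + 109(1.0086649) = 90.704250 + 109.9444741 = 200.6487241 u
Δm = 200.6487241 − 198.87254 = 1.7761841 u
E_B = 1.7761841 × 931.494 = 1654.50 MeV
BE/A = 1654.50 MeV / 199 = 8.314 MeV/nucleon

8.31 MeV/nucleon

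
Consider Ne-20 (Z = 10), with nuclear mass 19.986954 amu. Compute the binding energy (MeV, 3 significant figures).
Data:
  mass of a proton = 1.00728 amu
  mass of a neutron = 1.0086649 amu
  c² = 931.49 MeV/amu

With 10 protons and 10 neutrons (A = 20):
Σm = 10·m_p + 10·m_n = 10.07280 + 10.0866490 = 20.1594490 amu
Δm = 20.1594490 − 19.986954 = 0.1724950 amu
Binding energy = Δm·c² = 0.1724950 × 931.49 MeV/amu = 160.677 MeV

161 MeV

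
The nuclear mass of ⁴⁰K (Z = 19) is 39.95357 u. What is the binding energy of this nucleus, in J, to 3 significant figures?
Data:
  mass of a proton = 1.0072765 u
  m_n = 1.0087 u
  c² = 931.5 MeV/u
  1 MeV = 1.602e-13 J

5.48e-11 J

Mass of separated nucleons = 19(1.0072765) + 21(1.0087) = 19.1382535 + 21.1827 = 40.3209535 u
Δm = 40.3209535 − 39.95357 = 0.3673835 u
E_B = 0.3673835 × 931.5 = 342.218 MeV
In joules: 342.218 MeV × 1.602e-13 J/MeV = 5.4823e-11 J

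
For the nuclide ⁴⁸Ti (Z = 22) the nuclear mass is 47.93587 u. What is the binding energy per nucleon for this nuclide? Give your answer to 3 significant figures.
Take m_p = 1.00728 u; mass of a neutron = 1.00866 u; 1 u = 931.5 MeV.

Z = 22, so N = A − Z = 48 − 22 = 26.
Total constituent mass: 22 × 1.00728 + 26 × 1.00866 = 48.38532 u
Mass defect Δm = 48.38532 − 47.93587 = 0.44945 u
E_B = 0.44945 × 931.5 = 418.663 MeV
Dividing by A = 48 gives 8.722 MeV per nucleon.

8.72 MeV/nucleon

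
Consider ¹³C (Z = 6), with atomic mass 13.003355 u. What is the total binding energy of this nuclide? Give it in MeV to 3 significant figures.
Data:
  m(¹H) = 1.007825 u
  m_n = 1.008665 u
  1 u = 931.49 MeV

97.1 MeV

Z = 6, so N = A − Z = 13 − 6 = 7.
Total constituent mass: 6 × 1.007825 + 7 × 1.008665 = 13.107605 u
Δm = 13.107605 − 13.003355 = 0.104250 u
Converting to energy: 0.104250 u × 931.49 MeV/u = 97.1078 MeV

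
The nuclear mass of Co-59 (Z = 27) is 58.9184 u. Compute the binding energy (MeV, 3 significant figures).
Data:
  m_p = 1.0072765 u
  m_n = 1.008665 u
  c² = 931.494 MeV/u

517 MeV

Z = 27, so N = A − Z = 59 − 27 = 32.
Mass of separated nucleons = 27(1.0072765) + 32(1.008665) = 27.1964655 + 32.277280 = 59.4737455 u
The mass defect is 59.4737455 − 58.9184 = 0.5553455 u.
Binding energy = Δm·c² = 0.5553455 × 931.494 MeV/u = 517.301 MeV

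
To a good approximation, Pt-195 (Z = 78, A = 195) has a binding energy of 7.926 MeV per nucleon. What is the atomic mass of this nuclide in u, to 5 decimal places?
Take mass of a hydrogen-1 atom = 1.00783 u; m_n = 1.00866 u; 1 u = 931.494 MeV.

Total binding energy = 195 × 7.926 = 1545.570 MeV
Mass defect = 1545.570 MeV / (931.494 MeV/u) = 1.6592377 u
Constituent mass = 78(1.00783) + 117(1.00866) = 196.62396 u
Atomic mass = 196.62396 − 1.6592377 = 194.9647223 u ≈ 194.96472 u (to 5 decimal places)

194.96472 u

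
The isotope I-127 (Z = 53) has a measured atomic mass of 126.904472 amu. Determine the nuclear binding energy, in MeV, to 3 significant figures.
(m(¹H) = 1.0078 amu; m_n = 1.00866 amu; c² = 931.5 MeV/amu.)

With 53 protons and 74 neutrons (A = 127):
Mass of separated nucleons = 53(1.0078) + 74(1.00866) = 53.4134 + 74.64084 = 128.05424 amu
The mass defect is 128.05424 − 126.904472 = 1.149768 amu.
E_B = 1.149768 × 931.5 = 1071.01 MeV

1070 MeV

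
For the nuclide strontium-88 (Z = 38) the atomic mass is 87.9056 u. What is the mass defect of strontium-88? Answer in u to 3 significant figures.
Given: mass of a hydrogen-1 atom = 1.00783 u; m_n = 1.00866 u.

0.825 u

With 38 protons and 50 neutrons (A = 88):
Total constituent mass: 38 × 1.00783 + 50 × 1.00866 = 88.73054 u
Δm = 88.73054 − 87.9056 = 0.82494 u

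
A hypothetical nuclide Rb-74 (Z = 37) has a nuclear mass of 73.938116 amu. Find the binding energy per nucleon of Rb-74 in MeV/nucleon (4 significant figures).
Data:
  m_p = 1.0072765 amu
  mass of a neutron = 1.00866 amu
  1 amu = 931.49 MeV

8.201 MeV/nucleon

With 37 protons and 37 neutrons (A = 74):
Total constituent mass: 37 × 1.0072765 + 37 × 1.00866 = 74.5896505 amu
Mass defect Δm = 74.5896505 − 73.938116 = 0.6515345 amu
Converting to energy: 0.6515345 amu × 931.49 MeV/amu = 606.898 MeV
Per nucleon: 606.898 / 74 = 8.201 MeV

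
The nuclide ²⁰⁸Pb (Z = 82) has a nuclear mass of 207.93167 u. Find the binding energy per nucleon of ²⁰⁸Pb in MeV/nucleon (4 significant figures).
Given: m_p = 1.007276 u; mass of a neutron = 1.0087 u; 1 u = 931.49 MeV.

Total constituent mass: 82 × 1.007276 + 126 × 1.0087 = 209.692832 u
The mass defect is 209.692832 − 207.93167 = 1.761162 u.
Binding energy = Δm·c² = 1.761162 × 931.49 MeV/u = 1640.50 MeV
BE/A = 1640.50 MeV / 208 = 7.887 MeV/nucleon

7.887 MeV/nucleon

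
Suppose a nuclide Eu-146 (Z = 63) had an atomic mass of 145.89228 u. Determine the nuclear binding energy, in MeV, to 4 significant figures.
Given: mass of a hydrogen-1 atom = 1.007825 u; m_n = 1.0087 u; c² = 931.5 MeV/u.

1232 MeV

Total constituent mass: 63 × 1.007825 + 83 × 1.0087 = 147.215075 u
Δm = 147.215075 − 145.89228 = 1.322795 u
Converting to energy: 1.322795 u × 931.5 MeV/u = 1232.18 MeV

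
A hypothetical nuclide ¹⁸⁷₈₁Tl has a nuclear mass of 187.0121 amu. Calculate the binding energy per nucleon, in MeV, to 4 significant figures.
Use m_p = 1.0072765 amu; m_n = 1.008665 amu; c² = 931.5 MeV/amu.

7.451 MeV/nucleon

The nucleus contains 81 protons and 187 − 81 = 106 neutrons.
Mass of separated nucleons = 81(1.0072765) + 106(1.008665) = 81.5893965 + 106.918490 = 188.5078865 amu
Δm = 188.5078865 − 187.0121 = 1.4957865 amu
Converting to energy: 1.4957865 amu × 931.5 MeV/amu = 1393.33 MeV
BE/A = 1393.33 MeV / 187 = 7.451 MeV/nucleon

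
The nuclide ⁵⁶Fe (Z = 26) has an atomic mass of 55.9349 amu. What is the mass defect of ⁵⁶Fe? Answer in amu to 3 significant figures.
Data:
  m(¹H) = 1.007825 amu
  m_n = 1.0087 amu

Mass of separated nucleons = 26(1.007825) + 30(1.0087) = 26.203450 + 30.2610 = 56.464450 amu
The mass defect is 56.464450 − 55.9349 = 0.529550 amu.

0.530 amu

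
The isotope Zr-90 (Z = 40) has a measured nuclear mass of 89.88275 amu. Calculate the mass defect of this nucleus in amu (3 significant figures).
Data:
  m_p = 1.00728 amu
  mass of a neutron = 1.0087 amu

Z = 40, so N = A − Z = 90 − 40 = 50.
Mass of separated nucleons = 40(1.00728) + 50(1.0087) = 40.29120 + 50.4350 = 90.72620 amu
Mass defect Δm = 90.72620 − 89.88275 = 0.84345 amu

0.843 amu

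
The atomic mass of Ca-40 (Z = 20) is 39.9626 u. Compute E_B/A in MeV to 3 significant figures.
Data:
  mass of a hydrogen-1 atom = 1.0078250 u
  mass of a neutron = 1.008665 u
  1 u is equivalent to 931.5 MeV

8.55 MeV/nucleon

Mass of separated nucleons = 20(1.0078250) + 20(1.008665) = 20.1565000 + 20.173300 = 40.3298000 u
The mass defect is 40.3298000 − 39.9626 = 0.3672000 u.
Binding energy = Δm·c² = 0.3672000 × 931.5 MeV/u = 342.047 MeV
Dividing by A = 40 gives 8.551 MeV per nucleon.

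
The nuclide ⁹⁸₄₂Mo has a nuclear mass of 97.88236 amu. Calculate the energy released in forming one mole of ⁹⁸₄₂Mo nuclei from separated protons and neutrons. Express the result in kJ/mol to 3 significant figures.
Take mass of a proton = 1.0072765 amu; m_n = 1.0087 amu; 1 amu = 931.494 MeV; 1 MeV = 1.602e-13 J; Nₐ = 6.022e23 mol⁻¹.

Total constituent mass: 42 × 1.0072765 + 56 × 1.0087 = 98.7928130 amu
Mass defect Δm = 98.7928130 − 97.88236 = 0.9104530 amu
E_B = 0.9104530 × 931.494 = 848.082 MeV
Per nucleus in joules: 848.082 MeV × 1.602e-13 J/MeV = 1.3586e-10 J
Per mole: 1.3586e-10 J × 6.022e23 mol⁻¹ = 8.1815e+13 J/mol

8.18e+10 kJ/mol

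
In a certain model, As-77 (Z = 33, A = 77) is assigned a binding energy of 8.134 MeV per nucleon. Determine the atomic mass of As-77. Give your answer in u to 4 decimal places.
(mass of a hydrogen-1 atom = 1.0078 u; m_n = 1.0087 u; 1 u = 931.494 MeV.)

Total binding energy = 77 × 8.134 = 626.318 MeV
Mass defect = 626.318 MeV / (931.494 MeV/u) = 0.672380 u
Constituent mass = 33(1.0078) + 44(1.0087) = 77.6402 u
Atomic mass = 77.6402 − 0.672380 = 76.967820 u ≈ 76.9678 u (to 4 decimal places)

76.9678 u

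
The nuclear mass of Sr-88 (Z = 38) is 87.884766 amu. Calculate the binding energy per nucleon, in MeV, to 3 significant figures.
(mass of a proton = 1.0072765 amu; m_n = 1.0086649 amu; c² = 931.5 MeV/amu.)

Total constituent mass: 38 × 1.0072765 + 50 × 1.0086649 = 88.7097520 amu
The mass defect is 88.7097520 − 87.884766 = 0.8249860 amu.
Converting to energy: 0.8249860 amu × 931.5 MeV/amu = 768.474 MeV
BE/A = 768.474 MeV / 88 = 8.733 MeV/nucleon

8.73 MeV/nucleon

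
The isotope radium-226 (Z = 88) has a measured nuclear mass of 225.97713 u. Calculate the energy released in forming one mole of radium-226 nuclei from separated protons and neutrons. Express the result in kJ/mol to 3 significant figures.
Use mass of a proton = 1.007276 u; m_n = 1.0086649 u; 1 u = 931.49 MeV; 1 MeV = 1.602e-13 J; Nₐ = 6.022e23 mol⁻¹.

Total constituent mass: 88 × 1.007276 + 138 × 1.0086649 = 227.8360442 u
The mass defect is 227.8360442 − 225.97713 = 1.8589142 u.
E_B = 1.8589142 × 931.49 = 1731.56 MeV
Per nucleus in joules: 1731.56 MeV × 1.602e-13 J/MeV = 2.7740e-10 J
Per mole: 2.7740e-10 J × 6.022e23 mol⁻¹ = 1.6705e+14 J/mol

1.67e+11 kJ/mol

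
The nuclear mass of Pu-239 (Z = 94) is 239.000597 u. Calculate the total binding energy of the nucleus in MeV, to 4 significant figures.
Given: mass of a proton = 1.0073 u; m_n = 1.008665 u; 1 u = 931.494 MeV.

1809 MeV

Σm = 94·m_p + 145·m_n = 94.6862 + 146.256425 = 240.942625 u
Δm = 240.942625 − 239.000597 = 1.942028 u
Converting to energy: 1.942028 u × 931.494 MeV/u = 1808.99 MeV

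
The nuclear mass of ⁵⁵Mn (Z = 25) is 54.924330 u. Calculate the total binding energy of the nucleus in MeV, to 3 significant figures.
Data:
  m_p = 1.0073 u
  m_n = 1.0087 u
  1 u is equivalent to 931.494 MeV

484 MeV

With 25 protons and 30 neutrons (A = 55):
Mass of separated nucleons = 25(1.0073) + 30(1.0087) = 25.1825 + 30.2610 = 55.4435 u
Δm = 55.4435 − 54.924330 = 0.519170 u
Binding energy = Δm·c² = 0.519170 × 931.494 MeV/u = 483.604 MeV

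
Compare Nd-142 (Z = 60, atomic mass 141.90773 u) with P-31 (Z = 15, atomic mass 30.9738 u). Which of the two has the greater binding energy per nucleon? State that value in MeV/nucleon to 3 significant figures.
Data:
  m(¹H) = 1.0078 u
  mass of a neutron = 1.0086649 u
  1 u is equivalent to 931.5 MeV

P-31; 8.47 MeV/nucleon

Nd-142: Σm = 60(1.0078) + 82(1.0086649) = 143.1785218 u; Δm = 1.2707918 u; E_B = 1183.7 MeV; E_B/A = 8.336 MeV
P-31: Σm = 15(1.0078) + 16(1.0086649) = 31.2556384 u; Δm = 0.2818384 u; E_B = 262.53 MeV; E_B/A = 8.469 MeV
P-31 has the higher binding energy per nucleon, so it is the more tightly bound nucleus.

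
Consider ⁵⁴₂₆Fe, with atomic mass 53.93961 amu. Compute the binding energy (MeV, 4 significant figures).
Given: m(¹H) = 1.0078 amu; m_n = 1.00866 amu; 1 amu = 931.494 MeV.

471.0 MeV

Z = 26, so N = A − Z = 54 − 26 = 28.
Σm = 26·m(¹H) + 28·m_n = 26.2028 + 28.24248 = 54.44528 amu
Mass defect Δm = 54.44528 − 53.93961 = 0.50567 amu
E_B = 0.50567 × 931.494 = 471.029 MeV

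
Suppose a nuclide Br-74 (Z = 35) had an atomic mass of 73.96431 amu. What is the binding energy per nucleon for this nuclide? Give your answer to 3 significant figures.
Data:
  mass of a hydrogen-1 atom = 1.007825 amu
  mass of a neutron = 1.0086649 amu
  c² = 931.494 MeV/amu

8.15 MeV/nucleon

Σm = 35·m(¹H) + 39·m_n = 35.273875 + 39.3379311 = 74.6118061 amu
Mass defect Δm = 74.6118061 − 73.96431 = 0.6474961 amu
E_B = 0.6474961 × 931.494 = 603.139 MeV
Per nucleon: 603.139 / 74 = 8.151 MeV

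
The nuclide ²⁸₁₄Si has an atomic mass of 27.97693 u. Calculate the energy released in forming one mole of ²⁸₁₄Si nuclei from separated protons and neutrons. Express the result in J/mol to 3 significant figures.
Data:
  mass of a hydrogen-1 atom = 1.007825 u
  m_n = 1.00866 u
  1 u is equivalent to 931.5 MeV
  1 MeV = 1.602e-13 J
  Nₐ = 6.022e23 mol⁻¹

2.28e+13 J/mol

Total constituent mass: 14 × 1.007825 + 14 × 1.00866 = 28.230790 u
Mass defect Δm = 28.230790 − 27.97693 = 0.253860 u
E_B = 0.253860 × 931.5 = 236.471 MeV
Per nucleus in joules: 236.471 MeV × 1.602e-13 J/MeV = 3.7883e-11 J
Per mole: 3.7883e-11 J × 6.022e23 mol⁻¹ = 2.2813e+13 J/mol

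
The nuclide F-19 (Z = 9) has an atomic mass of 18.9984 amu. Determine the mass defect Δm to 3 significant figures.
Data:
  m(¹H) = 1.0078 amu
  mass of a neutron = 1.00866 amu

Σm = 9·m(¹H) + 10·m_n = 9.0702 + 10.08660 = 19.15680 amu
The mass defect is 19.15680 − 18.9984 = 0.15840 amu.

0.158 amu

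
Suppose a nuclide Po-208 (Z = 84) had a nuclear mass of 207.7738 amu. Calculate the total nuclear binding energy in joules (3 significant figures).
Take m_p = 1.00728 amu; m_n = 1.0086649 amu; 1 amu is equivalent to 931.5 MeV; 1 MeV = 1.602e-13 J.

2.85e-10 J

With 84 protons and 124 neutrons (A = 208):
Σm = 84·m_p + 124·m_n = 84.61152 + 125.0744476 = 209.6859676 amu
Δm = 209.6859676 − 207.7738 = 1.9121676 amu
Binding energy = Δm·c² = 1.9121676 × 931.5 MeV/amu = 1781.18 MeV
In joules: 1781.18 MeV × 1.602e-13 J/MeV = 2.8535e-10 J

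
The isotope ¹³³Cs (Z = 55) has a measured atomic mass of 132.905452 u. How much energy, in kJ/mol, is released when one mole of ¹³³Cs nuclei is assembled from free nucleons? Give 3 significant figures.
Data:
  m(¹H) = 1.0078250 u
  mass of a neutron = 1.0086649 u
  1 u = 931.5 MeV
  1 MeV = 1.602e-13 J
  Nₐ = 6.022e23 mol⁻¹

1.08e+11 kJ/mol

The nucleus contains 55 protons and 133 − 55 = 78 neutrons.
Total constituent mass: 55 × 1.0078250 + 78 × 1.0086649 = 134.1062372 u
Δm = 134.1062372 − 132.905452 = 1.2007852 u
Converting to energy: 1.2007852 u × 931.5 MeV/u = 1118.53 MeV
Per nucleus in joules: 1118.53 MeV × 1.602e-13 J/MeV = 1.7919e-10 J
Per mole: 1.7919e-10 J × 6.022e23 mol⁻¹ = 1.0791e+14 J/mol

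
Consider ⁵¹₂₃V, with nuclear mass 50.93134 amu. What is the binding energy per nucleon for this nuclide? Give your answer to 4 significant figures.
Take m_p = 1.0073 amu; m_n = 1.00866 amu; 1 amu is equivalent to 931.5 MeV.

8.750 MeV/nucleon

Mass of separated nucleons = 23(1.0073) + 28(1.00866) = 23.1679 + 28.24248 = 51.41038 amu
Mass defect Δm = 51.41038 − 50.93134 = 0.47904 amu
Converting to energy: 0.47904 amu × 931.5 MeV/amu = 446.226 MeV
Dividing by A = 51 gives 8.750 MeV per nucleon.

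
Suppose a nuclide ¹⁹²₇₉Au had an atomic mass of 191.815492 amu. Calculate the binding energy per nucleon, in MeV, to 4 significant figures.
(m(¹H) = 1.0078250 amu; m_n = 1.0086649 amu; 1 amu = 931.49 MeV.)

The nucleus contains 79 protons and 192 − 79 = 113 neutrons.
Mass of separated nucleons = 79(1.0078250) + 113(1.0086649) = 79.6181750 + 113.9791337 = 193.5973087 amu
The mass defect is 193.5973087 − 191.815492 = 1.7818167 amu.
Binding energy = Δm·c² = 1.7818167 × 931.49 MeV/amu = 1659.744 MeV
BE/A = 1659.744 MeV / 192 = 8.645 MeV/nucleon

8.645 MeV/nucleon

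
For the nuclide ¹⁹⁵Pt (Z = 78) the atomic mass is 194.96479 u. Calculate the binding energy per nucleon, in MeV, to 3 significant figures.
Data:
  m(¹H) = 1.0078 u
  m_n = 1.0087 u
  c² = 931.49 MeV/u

7.94 MeV/nucleon

Z = 78, so N = A − Z = 195 − 78 = 117.
Σm = 78·m(¹H) + 117·m_n = 78.6084 + 118.0179 = 196.6263 u
Δm = 196.6263 − 194.96479 = 1.66151 u
E_B = 1.66151 × 931.49 = 1547.68 MeV
Dividing by A = 195 gives 7.937 MeV per nucleon.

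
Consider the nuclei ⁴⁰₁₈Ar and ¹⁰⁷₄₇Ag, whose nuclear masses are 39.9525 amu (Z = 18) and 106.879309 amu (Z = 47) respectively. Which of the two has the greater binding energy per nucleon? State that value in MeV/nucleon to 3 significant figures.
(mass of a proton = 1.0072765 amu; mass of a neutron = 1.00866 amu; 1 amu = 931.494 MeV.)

⁴⁰₁₈Ar: Σm = 18(1.0072765) + 22(1.00866) = 40.3214970 amu; Δm = 0.3689970 amu; E_B = 343.72 MeV; E_B/A = 8.593 MeV
¹⁰⁷₄₇Ag: Σm = 47(1.0072765) + 60(1.00866) = 107.8615955 amu; Δm = 0.9822865 amu; E_B = 914.99 MeV; E_B/A = 8.551 MeV
⁴⁰₁₈Ar has the higher binding energy per nucleon, so it is the more tightly bound nucleus.

⁴⁰₁₈Ar; 8.59 MeV/nucleon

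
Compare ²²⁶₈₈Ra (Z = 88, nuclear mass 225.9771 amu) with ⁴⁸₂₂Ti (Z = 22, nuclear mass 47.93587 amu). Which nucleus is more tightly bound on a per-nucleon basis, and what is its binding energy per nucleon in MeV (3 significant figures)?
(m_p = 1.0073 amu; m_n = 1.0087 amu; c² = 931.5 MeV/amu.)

⁴⁸₂₂Ti; 8.75 MeV/nucleon

²²⁶₈₈Ra: Σm = 88(1.0073) + 138(1.0087) = 227.8430 amu; Δm = 1.8659 amu; E_B = 1738.1 MeV; E_B/A = 7.691 MeV
⁴⁸₂₂Ti: Σm = 22(1.0073) + 26(1.0087) = 48.3868 amu; Δm = 0.45093 amu; E_B = 420.04 MeV; E_B/A = 8.751 MeV
⁴⁸₂₂Ti has the higher binding energy per nucleon, so it is the more tightly bound nucleus.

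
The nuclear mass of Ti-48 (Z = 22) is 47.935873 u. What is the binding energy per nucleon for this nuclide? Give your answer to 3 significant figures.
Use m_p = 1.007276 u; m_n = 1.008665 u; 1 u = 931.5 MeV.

8.72 MeV/nucleon

Σm = 22·m_p + 26·m_n = 22.160072 + 26.225290 = 48.385362 u
Mass defect Δm = 48.385362 − 47.935873 = 0.449489 u
Converting to energy: 0.449489 u × 931.5 MeV/u = 418.699 MeV
Per nucleon: 418.699 / 48 = 8.723 MeV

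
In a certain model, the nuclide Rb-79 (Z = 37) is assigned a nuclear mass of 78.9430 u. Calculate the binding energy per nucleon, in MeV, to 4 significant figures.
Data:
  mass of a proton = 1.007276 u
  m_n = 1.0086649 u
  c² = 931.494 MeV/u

8.137 MeV/nucleon

Z = 37, so N = A − Z = 79 − 37 = 42.
Total constituent mass: 37 × 1.007276 + 42 × 1.0086649 = 79.6331378 u
The mass defect is 79.6331378 − 78.9430 = 0.6901378 u.
Binding energy = Δm·c² = 0.6901378 × 931.494 MeV/u = 642.859 MeV
Dividing by A = 79 gives 8.137 MeV per nucleon.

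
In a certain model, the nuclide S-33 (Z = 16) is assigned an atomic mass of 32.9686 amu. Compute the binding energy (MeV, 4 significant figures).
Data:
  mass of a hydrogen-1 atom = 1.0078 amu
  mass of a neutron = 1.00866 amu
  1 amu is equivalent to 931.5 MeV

282.6 MeV

The nucleus contains 16 protons and 33 − 16 = 17 neutrons.
Mass of separated nucleons = 16(1.0078) + 17(1.00866) = 16.1248 + 17.14722 = 33.27202 amu
Δm = 33.27202 − 32.9686 = 0.30342 amu
E_B = 0.30342 × 931.5 = 282.636 MeV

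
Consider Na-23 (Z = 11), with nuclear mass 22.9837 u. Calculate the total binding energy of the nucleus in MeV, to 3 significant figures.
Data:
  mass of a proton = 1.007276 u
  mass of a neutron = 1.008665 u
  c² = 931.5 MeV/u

Mass of separated nucleons = 11(1.007276) + 12(1.008665) = 11.080036 + 12.103980 = 23.184016 u
The mass defect is 23.184016 − 22.9837 = 0.200316 u.
E_B = 0.200316 × 931.5 = 186.594 MeV

187 MeV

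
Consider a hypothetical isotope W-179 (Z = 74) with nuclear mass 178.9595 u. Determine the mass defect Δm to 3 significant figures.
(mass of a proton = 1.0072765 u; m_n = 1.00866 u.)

1.49 u

Σm = 74·m_p + 105·m_n = 74.5384610 + 105.90930 = 180.4477610 u
The mass defect is 180.4477610 − 178.9595 = 1.4882610 u.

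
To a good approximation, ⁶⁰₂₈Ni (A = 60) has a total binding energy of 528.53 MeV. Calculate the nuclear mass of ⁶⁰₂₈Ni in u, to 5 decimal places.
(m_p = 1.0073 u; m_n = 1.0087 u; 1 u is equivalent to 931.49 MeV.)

Mass defect = 528.53 MeV / (931.49 MeV/u) = 0.5674028 u
Constituent mass = 28(1.0073) + 32(1.0087) = 60.4828 u
Nuclear mass = 60.4828 − 0.5674028 = 59.9153972 u ≈ 59.91540 u (to 5 decimal places)

59.91540 u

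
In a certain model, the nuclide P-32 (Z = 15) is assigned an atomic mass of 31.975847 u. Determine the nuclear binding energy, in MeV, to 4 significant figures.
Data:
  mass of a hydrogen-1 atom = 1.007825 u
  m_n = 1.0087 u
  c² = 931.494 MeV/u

Mass of separated nucleons = 15(1.007825) + 17(1.0087) = 15.117375 + 17.1479 = 32.265275 u
The mass defect is 32.265275 − 31.975847 = 0.289428 u.
Binding energy = Δm·c² = 0.289428 × 931.494 MeV/u = 269.600 MeV

269.6 MeV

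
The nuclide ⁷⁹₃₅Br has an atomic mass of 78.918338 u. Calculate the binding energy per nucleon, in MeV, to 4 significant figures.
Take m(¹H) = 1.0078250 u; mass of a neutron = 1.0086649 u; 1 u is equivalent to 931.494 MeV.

With 35 protons and 44 neutrons (A = 79):
Mass of separated nucleons = 35(1.0078250) + 44(1.0086649) = 35.2738750 + 44.3812556 = 79.6551306 u
Δm = 79.6551306 − 78.918338 = 0.7367926 u
Binding energy = Δm·c² = 0.7367926 × 931.494 MeV/u = 686.318 MeV
Dividing by A = 79 gives 8.688 MeV per nucleon.

8.688 MeV/nucleon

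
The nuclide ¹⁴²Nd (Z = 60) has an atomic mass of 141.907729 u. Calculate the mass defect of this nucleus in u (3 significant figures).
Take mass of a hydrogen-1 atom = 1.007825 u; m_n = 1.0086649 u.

Σm = 60·m(¹H) + 82·m_n = 60.469500 + 82.7105218 = 143.1800218 u
Δm = 143.1800218 − 141.907729 = 1.2722928 u

1.27 u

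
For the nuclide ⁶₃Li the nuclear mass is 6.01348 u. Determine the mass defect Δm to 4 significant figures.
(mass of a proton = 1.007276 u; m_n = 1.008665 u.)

The nucleus contains 3 protons and 6 − 3 = 3 neutrons.
Total constituent mass: 3 × 1.007276 + 3 × 1.008665 = 6.047823 u
The mass defect is 6.047823 − 6.01348 = 0.034343 u.

0.03434 u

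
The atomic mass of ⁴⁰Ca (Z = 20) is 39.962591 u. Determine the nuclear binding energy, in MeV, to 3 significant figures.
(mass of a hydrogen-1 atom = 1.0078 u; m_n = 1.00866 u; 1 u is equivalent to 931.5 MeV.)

341 MeV

Mass of separated nucleons = 20(1.0078) + 20(1.00866) = 20.1560 + 20.17320 = 40.32920 u
The mass defect is 40.32920 − 39.962591 = 0.366609 u.
Binding energy = Δm·c² = 0.366609 × 931.5 MeV/u = 341.496 MeV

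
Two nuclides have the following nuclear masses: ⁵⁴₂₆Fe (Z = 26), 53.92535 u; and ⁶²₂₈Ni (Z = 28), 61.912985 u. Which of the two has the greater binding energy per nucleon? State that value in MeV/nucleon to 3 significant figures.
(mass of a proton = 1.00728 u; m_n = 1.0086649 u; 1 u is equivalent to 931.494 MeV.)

⁶²₂₈Ni; 8.80 MeV/nucleon

⁵⁴₂₆Fe: Σm = 26(1.00728) + 28(1.0086649) = 54.4318972 u; Δm = 0.5065472 u; E_B = 471.85 MeV; E_B/A = 8.738 MeV
⁶²₂₈Ni: Σm = 28(1.00728) + 34(1.0086649) = 62.4984466 u; Δm = 0.5854616 u; E_B = 545.35 MeV; E_B/A = 8.796 MeV
⁶²₂₈Ni has the higher binding energy per nucleon, so it is the more tightly bound nucleus.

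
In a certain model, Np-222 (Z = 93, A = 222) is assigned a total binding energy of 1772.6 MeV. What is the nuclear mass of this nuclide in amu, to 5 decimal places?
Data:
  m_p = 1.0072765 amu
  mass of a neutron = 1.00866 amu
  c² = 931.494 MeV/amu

Mass defect = 1772.6 MeV / (931.494 MeV/amu) = 1.9029645 amu
Constituent mass = 93(1.0072765) + 129(1.00866) = 223.7938545 amu
Nuclear mass = 223.7938545 − 1.9029645 = 221.8908900 amu ≈ 221.89089 amu (to 5 decimal places)

221.89089 amu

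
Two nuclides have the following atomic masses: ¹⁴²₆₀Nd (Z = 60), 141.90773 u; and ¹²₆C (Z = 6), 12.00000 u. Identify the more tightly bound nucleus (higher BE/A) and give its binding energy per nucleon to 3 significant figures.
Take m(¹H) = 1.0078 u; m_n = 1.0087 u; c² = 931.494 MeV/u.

¹⁴²₆₀Nd: Σm = 60(1.0078) + 82(1.0087) = 143.1814 u; Δm = 1.27367 u; E_B = 1186.4 MeV; E_B/A = 8.355 MeV
¹²₆C: Σm = 6(1.0078) + 6(1.0087) = 12.0990 u; Δm = 0.09900 u; E_B = 92.218 MeV; E_B/A = 7.6848 MeV
¹⁴²₆₀Nd has the higher binding energy per nucleon, so it is the more tightly bound nucleus.

¹⁴²₆₀Nd; 8.36 MeV/nucleon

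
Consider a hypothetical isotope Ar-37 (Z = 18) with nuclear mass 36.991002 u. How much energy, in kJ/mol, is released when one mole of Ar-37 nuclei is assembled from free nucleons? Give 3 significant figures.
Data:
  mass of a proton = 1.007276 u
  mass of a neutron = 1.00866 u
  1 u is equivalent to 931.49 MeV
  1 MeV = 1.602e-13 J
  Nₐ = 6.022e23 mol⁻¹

Σm = 18·m_p + 19·m_n = 18.130968 + 19.16454 = 37.295508 u
Δm = 37.295508 − 36.991002 = 0.304506 u
E_B = 0.304506 × 931.49 = 283.644 MeV
Per nucleus in joules: 283.644 MeV × 1.602e-13 J/MeV = 4.5440e-11 J
Per mole: 4.5440e-11 J × 6.022e23 mol⁻¹ = 2.7364e+13 J/mol

2.74e+10 kJ/mol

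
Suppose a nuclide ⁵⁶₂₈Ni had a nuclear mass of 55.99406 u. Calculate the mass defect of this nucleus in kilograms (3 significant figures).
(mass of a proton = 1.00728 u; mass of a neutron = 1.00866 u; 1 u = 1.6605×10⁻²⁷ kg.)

Z = 28, so N = A − Z = 56 − 28 = 28.
Total constituent mass: 28 × 1.00728 + 28 × 1.00866 = 56.44632 u
Δm = 56.44632 − 55.99406 = 0.45226 u
In SI units: 0.45226 u × 1.6605×10⁻²⁷ kg/u = 7.5098e-28 kg

7.51e-28 kg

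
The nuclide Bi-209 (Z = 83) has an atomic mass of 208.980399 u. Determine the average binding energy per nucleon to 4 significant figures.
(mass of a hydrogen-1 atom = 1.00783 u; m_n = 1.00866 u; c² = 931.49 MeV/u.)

7.847 MeV/nucleon

Total constituent mass: 83 × 1.00783 + 126 × 1.00866 = 210.74105 u
The mass defect is 210.74105 − 208.980399 = 1.760651 u.
E_B = 1.760651 × 931.49 = 1640.03 MeV
Per nucleon: 1640.03 / 209 = 7.847 MeV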